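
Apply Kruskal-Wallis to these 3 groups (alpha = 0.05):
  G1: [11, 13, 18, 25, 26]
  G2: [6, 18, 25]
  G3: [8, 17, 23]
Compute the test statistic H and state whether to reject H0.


Step 1: Combine all N = 11 observations and assign midranks.
sorted (value, group, rank): (6,G2,1), (8,G3,2), (11,G1,3), (13,G1,4), (17,G3,5), (18,G1,6.5), (18,G2,6.5), (23,G3,8), (25,G1,9.5), (25,G2,9.5), (26,G1,11)
Step 2: Sum ranks within each group.
R_1 = 34 (n_1 = 5)
R_2 = 17 (n_2 = 3)
R_3 = 15 (n_3 = 3)
Step 3: H = 12/(N(N+1)) * sum(R_i^2/n_i) - 3(N+1)
     = 12/(11*12) * (34^2/5 + 17^2/3 + 15^2/3) - 3*12
     = 0.090909 * 402.533 - 36
     = 0.593939.
Step 4: Ties present; correction factor C = 1 - 12/(11^3 - 11) = 0.990909. Corrected H = 0.593939 / 0.990909 = 0.599388.
Step 5: Under H0, H ~ chi^2(2); p-value = 0.741045.
Step 6: alpha = 0.05. fail to reject H0.

H = 0.5994, df = 2, p = 0.741045, fail to reject H0.


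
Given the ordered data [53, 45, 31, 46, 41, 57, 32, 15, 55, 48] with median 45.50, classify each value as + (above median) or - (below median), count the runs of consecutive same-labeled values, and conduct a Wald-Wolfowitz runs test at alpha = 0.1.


Step 1: Compute median = 45.50; label A = above, B = below.
Labels in order: ABBABABBAA  (n_A = 5, n_B = 5)
Step 2: Count runs R = 7.
Step 3: Under H0 (random ordering), E[R] = 2*n_A*n_B/(n_A+n_B) + 1 = 2*5*5/10 + 1 = 6.0000.
        Var[R] = 2*n_A*n_B*(2*n_A*n_B - n_A - n_B) / ((n_A+n_B)^2 * (n_A+n_B-1)) = 2000/900 = 2.2222.
        SD[R] = 1.4907.
Step 4: Continuity-corrected z = (R - 0.5 - E[R]) / SD[R] = (7 - 0.5 - 6.0000) / 1.4907 = 0.3354.
Step 5: Two-sided p-value via normal approximation = 2*(1 - Phi(|z|)) = 0.737316.
Step 6: alpha = 0.1. fail to reject H0.

R = 7, z = 0.3354, p = 0.737316, fail to reject H0.


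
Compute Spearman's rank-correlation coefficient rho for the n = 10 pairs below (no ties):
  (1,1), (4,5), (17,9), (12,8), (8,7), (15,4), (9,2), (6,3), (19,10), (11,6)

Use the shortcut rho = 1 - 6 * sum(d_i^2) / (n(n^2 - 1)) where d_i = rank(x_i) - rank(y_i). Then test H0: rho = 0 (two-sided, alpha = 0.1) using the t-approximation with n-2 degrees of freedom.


Step 1: Rank x and y separately (midranks; no ties here).
rank(x): 1->1, 4->2, 17->9, 12->7, 8->4, 15->8, 9->5, 6->3, 19->10, 11->6
rank(y): 1->1, 5->5, 9->9, 8->8, 7->7, 4->4, 2->2, 3->3, 10->10, 6->6
Step 2: d_i = R_x(i) - R_y(i); compute d_i^2.
  (1-1)^2=0, (2-5)^2=9, (9-9)^2=0, (7-8)^2=1, (4-7)^2=9, (8-4)^2=16, (5-2)^2=9, (3-3)^2=0, (10-10)^2=0, (6-6)^2=0
sum(d^2) = 44.
Step 3: rho = 1 - 6*44 / (10*(10^2 - 1)) = 1 - 264/990 = 0.733333.
Step 4: Under H0, t = rho * sqrt((n-2)/(1-rho^2)) = 3.0509 ~ t(8).
Step 5: Two-sided p-value from the t-distribution with 8 df = 0.015801.
Step 6: alpha = 0.1. reject H0.

rho = 0.7333, p = 0.015801, reject H0 at alpha = 0.1.


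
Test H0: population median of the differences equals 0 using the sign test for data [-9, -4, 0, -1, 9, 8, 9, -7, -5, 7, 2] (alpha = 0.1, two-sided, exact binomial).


Step 1: Discard zero differences. Original n = 11; n_eff = number of nonzero differences = 10.
Nonzero differences (with sign): -9, -4, -1, +9, +8, +9, -7, -5, +7, +2
Step 2: Count signs: positive = 5, negative = 5.
Step 3: Under H0: P(positive) = 0.5, so the number of positives S ~ Bin(10, 0.5).
Step 4: Two-sided exact p-value = sum of Bin(10,0.5) probabilities at or below the observed probability = 1.000000.
Step 5: alpha = 0.1. fail to reject H0.

n_eff = 10, pos = 5, neg = 5, p = 1.000000, fail to reject H0.


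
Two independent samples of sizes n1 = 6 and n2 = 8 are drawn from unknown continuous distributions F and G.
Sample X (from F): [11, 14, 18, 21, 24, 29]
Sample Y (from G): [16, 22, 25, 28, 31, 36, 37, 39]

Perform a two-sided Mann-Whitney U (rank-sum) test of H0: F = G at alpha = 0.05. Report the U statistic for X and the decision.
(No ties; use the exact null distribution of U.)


Step 1: Combine and sort all 14 observations; assign midranks.
sorted (value, group): (11,X), (14,X), (16,Y), (18,X), (21,X), (22,Y), (24,X), (25,Y), (28,Y), (29,X), (31,Y), (36,Y), (37,Y), (39,Y)
ranks: 11->1, 14->2, 16->3, 18->4, 21->5, 22->6, 24->7, 25->8, 28->9, 29->10, 31->11, 36->12, 37->13, 39->14
Step 2: Rank sum for X: R1 = 1 + 2 + 4 + 5 + 7 + 10 = 29.
Step 3: U_X = R1 - n1(n1+1)/2 = 29 - 6*7/2 = 29 - 21 = 8.
       U_Y = n1*n2 - U_X = 48 - 8 = 40.
Step 4: No ties, so the exact null distribution of U (based on enumerating the C(14,6) = 3003 equally likely rank assignments) gives the two-sided p-value.
Step 5: p-value = 0.042624; compare to alpha = 0.05. reject H0.

U_X = 8, p = 0.042624, reject H0 at alpha = 0.05.


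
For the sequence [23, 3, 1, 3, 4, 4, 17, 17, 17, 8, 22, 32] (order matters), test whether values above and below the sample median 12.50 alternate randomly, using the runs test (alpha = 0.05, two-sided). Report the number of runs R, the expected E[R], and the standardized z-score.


Step 1: Compute median = 12.50; label A = above, B = below.
Labels in order: ABBBBBAAABAA  (n_A = 6, n_B = 6)
Step 2: Count runs R = 5.
Step 3: Under H0 (random ordering), E[R] = 2*n_A*n_B/(n_A+n_B) + 1 = 2*6*6/12 + 1 = 7.0000.
        Var[R] = 2*n_A*n_B*(2*n_A*n_B - n_A - n_B) / ((n_A+n_B)^2 * (n_A+n_B-1)) = 4320/1584 = 2.7273.
        SD[R] = 1.6514.
Step 4: Continuity-corrected z = (R + 0.5 - E[R]) / SD[R] = (5 + 0.5 - 7.0000) / 1.6514 = -0.9083.
Step 5: Two-sided p-value via normal approximation = 2*(1 - Phi(|z|)) = 0.363722.
Step 6: alpha = 0.05. fail to reject H0.

R = 5, z = -0.9083, p = 0.363722, fail to reject H0.


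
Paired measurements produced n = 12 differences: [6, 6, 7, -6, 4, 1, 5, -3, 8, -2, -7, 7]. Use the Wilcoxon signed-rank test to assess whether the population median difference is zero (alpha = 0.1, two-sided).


Step 1: Drop any zero differences (none here) and take |d_i|.
|d| = [6, 6, 7, 6, 4, 1, 5, 3, 8, 2, 7, 7]
Step 2: Midrank |d_i| (ties get averaged ranks).
ranks: |6|->7, |6|->7, |7|->10, |6|->7, |4|->4, |1|->1, |5|->5, |3|->3, |8|->12, |2|->2, |7|->10, |7|->10
Step 3: Attach original signs; sum ranks with positive sign and with negative sign.
W+ = 7 + 7 + 10 + 4 + 1 + 5 + 12 + 10 = 56
W- = 7 + 3 + 2 + 10 = 22
(Check: W+ + W- = 78 should equal n(n+1)/2 = 78.)
Step 4: Test statistic W = min(W+, W-) = 22.
Step 5: Ties in |d|, so use the tie-corrected normal approximation.
        E[W] = n(n+1)/4 = 12*13/4 = 39.
        Tie groups: |d|=6 (t=3), |d|=7 (t=3); sum(t^3 - t) = 48.
        Var[W] = n(n+1)(2n+1)/24 - sum(t^3-t)/48 = 3900/24 - 48/48 = 161.5.
        z = (W - E[W]) / sqrt(Var[W]) = (22 - 39) / 12.7083 = -1.3377.
        Two-sided p = 2*Phi(z) = 0.180990.
Step 6: alpha = 0.1. fail to reject H0.

W+ = 56, W- = 22, W = min = 22, p = 0.180990, fail to reject H0.


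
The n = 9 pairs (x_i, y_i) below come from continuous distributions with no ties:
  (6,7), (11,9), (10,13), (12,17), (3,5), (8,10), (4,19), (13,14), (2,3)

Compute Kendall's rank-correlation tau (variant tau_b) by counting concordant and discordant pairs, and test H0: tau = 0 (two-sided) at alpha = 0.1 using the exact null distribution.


Step 1: Enumerate the 36 unordered pairs (i,j) with i<j and classify each by sign(x_j-x_i) * sign(y_j-y_i).
  (1,2):dx=+5,dy=+2->C; (1,3):dx=+4,dy=+6->C; (1,4):dx=+6,dy=+10->C; (1,5):dx=-3,dy=-2->C
  (1,6):dx=+2,dy=+3->C; (1,7):dx=-2,dy=+12->D; (1,8):dx=+7,dy=+7->C; (1,9):dx=-4,dy=-4->C
  (2,3):dx=-1,dy=+4->D; (2,4):dx=+1,dy=+8->C; (2,5):dx=-8,dy=-4->C; (2,6):dx=-3,dy=+1->D
  (2,7):dx=-7,dy=+10->D; (2,8):dx=+2,dy=+5->C; (2,9):dx=-9,dy=-6->C; (3,4):dx=+2,dy=+4->C
  (3,5):dx=-7,dy=-8->C; (3,6):dx=-2,dy=-3->C; (3,7):dx=-6,dy=+6->D; (3,8):dx=+3,dy=+1->C
  (3,9):dx=-8,dy=-10->C; (4,5):dx=-9,dy=-12->C; (4,6):dx=-4,dy=-7->C; (4,7):dx=-8,dy=+2->D
  (4,8):dx=+1,dy=-3->D; (4,9):dx=-10,dy=-14->C; (5,6):dx=+5,dy=+5->C; (5,7):dx=+1,dy=+14->C
  (5,8):dx=+10,dy=+9->C; (5,9):dx=-1,dy=-2->C; (6,7):dx=-4,dy=+9->D; (6,8):dx=+5,dy=+4->C
  (6,9):dx=-6,dy=-7->C; (7,8):dx=+9,dy=-5->D; (7,9):dx=-2,dy=-16->C; (8,9):dx=-11,dy=-11->C
Step 2: C = 27, D = 9, total pairs = 36.
Step 3: tau = (C - D)/(n(n-1)/2) = (27 - 9)/36 = 0.500000.
Step 4: Exact two-sided p-value (enumerate n! = 362880 permutations of y under H0): p = 0.075176.
Step 5: alpha = 0.1. reject H0.

tau_b = 0.5000 (C=27, D=9), p = 0.075176, reject H0.


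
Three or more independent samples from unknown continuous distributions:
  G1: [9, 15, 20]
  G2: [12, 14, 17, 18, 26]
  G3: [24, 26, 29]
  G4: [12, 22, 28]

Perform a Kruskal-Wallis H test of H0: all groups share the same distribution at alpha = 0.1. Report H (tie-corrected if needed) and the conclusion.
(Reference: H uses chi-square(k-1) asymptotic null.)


Step 1: Combine all N = 14 observations and assign midranks.
sorted (value, group, rank): (9,G1,1), (12,G2,2.5), (12,G4,2.5), (14,G2,4), (15,G1,5), (17,G2,6), (18,G2,7), (20,G1,8), (22,G4,9), (24,G3,10), (26,G2,11.5), (26,G3,11.5), (28,G4,13), (29,G3,14)
Step 2: Sum ranks within each group.
R_1 = 14 (n_1 = 3)
R_2 = 31 (n_2 = 5)
R_3 = 35.5 (n_3 = 3)
R_4 = 24.5 (n_4 = 3)
Step 3: H = 12/(N(N+1)) * sum(R_i^2/n_i) - 3(N+1)
     = 12/(14*15) * (14^2/3 + 31^2/5 + 35.5^2/3 + 24.5^2/3) - 3*15
     = 0.057143 * 877.7 - 45
     = 5.154286.
Step 4: Ties present; correction factor C = 1 - 12/(14^3 - 14) = 0.995604. Corrected H = 5.154286 / 0.995604 = 5.177042.
Step 5: Under H0, H ~ chi^2(3); p-value = 0.159283.
Step 6: alpha = 0.1. fail to reject H0.

H = 5.1770, df = 3, p = 0.159283, fail to reject H0.


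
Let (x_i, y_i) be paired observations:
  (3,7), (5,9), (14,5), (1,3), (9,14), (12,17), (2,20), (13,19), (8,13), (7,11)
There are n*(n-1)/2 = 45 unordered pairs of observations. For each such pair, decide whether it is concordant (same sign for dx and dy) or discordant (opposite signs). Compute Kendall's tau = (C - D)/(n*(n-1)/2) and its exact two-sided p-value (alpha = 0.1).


Step 1: Enumerate the 45 unordered pairs (i,j) with i<j and classify each by sign(x_j-x_i) * sign(y_j-y_i).
  (1,2):dx=+2,dy=+2->C; (1,3):dx=+11,dy=-2->D; (1,4):dx=-2,dy=-4->C; (1,5):dx=+6,dy=+7->C
  (1,6):dx=+9,dy=+10->C; (1,7):dx=-1,dy=+13->D; (1,8):dx=+10,dy=+12->C; (1,9):dx=+5,dy=+6->C
  (1,10):dx=+4,dy=+4->C; (2,3):dx=+9,dy=-4->D; (2,4):dx=-4,dy=-6->C; (2,5):dx=+4,dy=+5->C
  (2,6):dx=+7,dy=+8->C; (2,7):dx=-3,dy=+11->D; (2,8):dx=+8,dy=+10->C; (2,9):dx=+3,dy=+4->C
  (2,10):dx=+2,dy=+2->C; (3,4):dx=-13,dy=-2->C; (3,5):dx=-5,dy=+9->D; (3,6):dx=-2,dy=+12->D
  (3,7):dx=-12,dy=+15->D; (3,8):dx=-1,dy=+14->D; (3,9):dx=-6,dy=+8->D; (3,10):dx=-7,dy=+6->D
  (4,5):dx=+8,dy=+11->C; (4,6):dx=+11,dy=+14->C; (4,7):dx=+1,dy=+17->C; (4,8):dx=+12,dy=+16->C
  (4,9):dx=+7,dy=+10->C; (4,10):dx=+6,dy=+8->C; (5,6):dx=+3,dy=+3->C; (5,7):dx=-7,dy=+6->D
  (5,8):dx=+4,dy=+5->C; (5,9):dx=-1,dy=-1->C; (5,10):dx=-2,dy=-3->C; (6,7):dx=-10,dy=+3->D
  (6,8):dx=+1,dy=+2->C; (6,9):dx=-4,dy=-4->C; (6,10):dx=-5,dy=-6->C; (7,8):dx=+11,dy=-1->D
  (7,9):dx=+6,dy=-7->D; (7,10):dx=+5,dy=-9->D; (8,9):dx=-5,dy=-6->C; (8,10):dx=-6,dy=-8->C
  (9,10):dx=-1,dy=-2->C
Step 2: C = 30, D = 15, total pairs = 45.
Step 3: tau = (C - D)/(n(n-1)/2) = (30 - 15)/45 = 0.333333.
Step 4: Exact two-sided p-value (enumerate n! = 3628800 permutations of y under H0): p = 0.216373.
Step 5: alpha = 0.1. fail to reject H0.

tau_b = 0.3333 (C=30, D=15), p = 0.216373, fail to reject H0.


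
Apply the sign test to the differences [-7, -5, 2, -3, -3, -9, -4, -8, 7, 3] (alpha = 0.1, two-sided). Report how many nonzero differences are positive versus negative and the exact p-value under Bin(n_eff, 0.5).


Step 1: Discard zero differences. Original n = 10; n_eff = number of nonzero differences = 10.
Nonzero differences (with sign): -7, -5, +2, -3, -3, -9, -4, -8, +7, +3
Step 2: Count signs: positive = 3, negative = 7.
Step 3: Under H0: P(positive) = 0.5, so the number of positives S ~ Bin(10, 0.5).
Step 4: Two-sided exact p-value = sum of Bin(10,0.5) probabilities at or below the observed probability = 0.343750.
Step 5: alpha = 0.1. fail to reject H0.

n_eff = 10, pos = 3, neg = 7, p = 0.343750, fail to reject H0.


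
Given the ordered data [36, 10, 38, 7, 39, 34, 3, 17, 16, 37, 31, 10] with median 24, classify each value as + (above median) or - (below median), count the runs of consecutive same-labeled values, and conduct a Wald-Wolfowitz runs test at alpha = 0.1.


Step 1: Compute median = 24; label A = above, B = below.
Labels in order: ABABAABBBAAB  (n_A = 6, n_B = 6)
Step 2: Count runs R = 8.
Step 3: Under H0 (random ordering), E[R] = 2*n_A*n_B/(n_A+n_B) + 1 = 2*6*6/12 + 1 = 7.0000.
        Var[R] = 2*n_A*n_B*(2*n_A*n_B - n_A - n_B) / ((n_A+n_B)^2 * (n_A+n_B-1)) = 4320/1584 = 2.7273.
        SD[R] = 1.6514.
Step 4: Continuity-corrected z = (R - 0.5 - E[R]) / SD[R] = (8 - 0.5 - 7.0000) / 1.6514 = 0.3028.
Step 5: Two-sided p-value via normal approximation = 2*(1 - Phi(|z|)) = 0.762069.
Step 6: alpha = 0.1. fail to reject H0.

R = 8, z = 0.3028, p = 0.762069, fail to reject H0.


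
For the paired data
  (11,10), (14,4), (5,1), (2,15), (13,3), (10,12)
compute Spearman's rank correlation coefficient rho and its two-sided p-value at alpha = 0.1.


Step 1: Rank x and y separately (midranks; no ties here).
rank(x): 11->4, 14->6, 5->2, 2->1, 13->5, 10->3
rank(y): 10->4, 4->3, 1->1, 15->6, 3->2, 12->5
Step 2: d_i = R_x(i) - R_y(i); compute d_i^2.
  (4-4)^2=0, (6-3)^2=9, (2-1)^2=1, (1-6)^2=25, (5-2)^2=9, (3-5)^2=4
sum(d^2) = 48.
Step 3: rho = 1 - 6*48 / (6*(6^2 - 1)) = 1 - 288/210 = -0.371429.
Step 4: Under H0, t = rho * sqrt((n-2)/(1-rho^2)) = -0.8001 ~ t(4).
Step 5: Two-sided p-value from the t-distribution with 4 df = 0.468478.
Step 6: alpha = 0.1. fail to reject H0.

rho = -0.3714, p = 0.468478, fail to reject H0 at alpha = 0.1.


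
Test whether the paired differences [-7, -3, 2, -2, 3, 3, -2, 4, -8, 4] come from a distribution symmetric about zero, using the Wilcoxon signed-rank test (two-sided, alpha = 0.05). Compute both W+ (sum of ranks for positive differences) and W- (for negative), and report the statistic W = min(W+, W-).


Step 1: Drop any zero differences (none here) and take |d_i|.
|d| = [7, 3, 2, 2, 3, 3, 2, 4, 8, 4]
Step 2: Midrank |d_i| (ties get averaged ranks).
ranks: |7|->9, |3|->5, |2|->2, |2|->2, |3|->5, |3|->5, |2|->2, |4|->7.5, |8|->10, |4|->7.5
Step 3: Attach original signs; sum ranks with positive sign and with negative sign.
W+ = 2 + 5 + 5 + 7.5 + 7.5 = 27
W- = 9 + 5 + 2 + 2 + 10 = 28
(Check: W+ + W- = 55 should equal n(n+1)/2 = 55.)
Step 4: Test statistic W = min(W+, W-) = 27.
Step 5: Ties in |d|, so use the tie-corrected normal approximation.
        E[W] = n(n+1)/4 = 10*11/4 = 27.5.
        Tie groups: |d|=2 (t=3), |d|=3 (t=3), |d|=4 (t=2); sum(t^3 - t) = 54.
        Var[W] = n(n+1)(2n+1)/24 - sum(t^3-t)/48 = 2310/24 - 54/48 = 95.125.
        z = (W - E[W]) / sqrt(Var[W]) = (27 - 27.5) / 9.7532 = -0.0513.
        Two-sided p = 2*Phi(z) = 0.959114.
Step 6: alpha = 0.05. fail to reject H0.

W+ = 27, W- = 28, W = min = 27, p = 0.959114, fail to reject H0.


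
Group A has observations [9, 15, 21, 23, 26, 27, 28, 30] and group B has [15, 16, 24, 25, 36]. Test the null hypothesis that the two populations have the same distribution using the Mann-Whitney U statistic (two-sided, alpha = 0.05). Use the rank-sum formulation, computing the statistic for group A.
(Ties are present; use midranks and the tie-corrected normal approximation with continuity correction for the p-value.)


Step 1: Combine and sort all 13 observations; assign midranks.
sorted (value, group): (9,X), (15,X), (15,Y), (16,Y), (21,X), (23,X), (24,Y), (25,Y), (26,X), (27,X), (28,X), (30,X), (36,Y)
ranks: 9->1, 15->2.5, 15->2.5, 16->4, 21->5, 23->6, 24->7, 25->8, 26->9, 27->10, 28->11, 30->12, 36->13
Step 2: Rank sum for X: R1 = 1 + 2.5 + 5 + 6 + 9 + 10 + 11 + 12 = 56.5.
Step 3: U_X = R1 - n1(n1+1)/2 = 56.5 - 8*9/2 = 56.5 - 36 = 20.5.
       U_Y = n1*n2 - U_X = 40 - 20.5 = 19.5.
Step 4: Ties are present, so use the tie-corrected normal approximation (with continuity correction) for the p-value.
Step 5: p-value = 1.000000; compare to alpha = 0.05. fail to reject H0.

U_X = 20.5, p = 1.000000, fail to reject H0 at alpha = 0.05.


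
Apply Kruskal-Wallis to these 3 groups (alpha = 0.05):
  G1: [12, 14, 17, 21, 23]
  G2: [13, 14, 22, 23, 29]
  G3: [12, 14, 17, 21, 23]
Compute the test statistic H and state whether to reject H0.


Step 1: Combine all N = 15 observations and assign midranks.
sorted (value, group, rank): (12,G1,1.5), (12,G3,1.5), (13,G2,3), (14,G1,5), (14,G2,5), (14,G3,5), (17,G1,7.5), (17,G3,7.5), (21,G1,9.5), (21,G3,9.5), (22,G2,11), (23,G1,13), (23,G2,13), (23,G3,13), (29,G2,15)
Step 2: Sum ranks within each group.
R_1 = 36.5 (n_1 = 5)
R_2 = 47 (n_2 = 5)
R_3 = 36.5 (n_3 = 5)
Step 3: H = 12/(N(N+1)) * sum(R_i^2/n_i) - 3(N+1)
     = 12/(15*16) * (36.5^2/5 + 47^2/5 + 36.5^2/5) - 3*16
     = 0.050000 * 974.7 - 48
     = 0.735000.
Step 4: Ties present; correction factor C = 1 - 66/(15^3 - 15) = 0.980357. Corrected H = 0.735000 / 0.980357 = 0.749727.
Step 5: Under H0, H ~ chi^2(2); p-value = 0.687383.
Step 6: alpha = 0.05. fail to reject H0.

H = 0.7497, df = 2, p = 0.687383, fail to reject H0.


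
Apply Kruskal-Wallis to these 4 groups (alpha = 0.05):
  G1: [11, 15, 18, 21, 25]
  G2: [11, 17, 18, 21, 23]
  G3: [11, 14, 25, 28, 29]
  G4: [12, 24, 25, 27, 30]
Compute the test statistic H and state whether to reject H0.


Step 1: Combine all N = 20 observations and assign midranks.
sorted (value, group, rank): (11,G1,2), (11,G2,2), (11,G3,2), (12,G4,4), (14,G3,5), (15,G1,6), (17,G2,7), (18,G1,8.5), (18,G2,8.5), (21,G1,10.5), (21,G2,10.5), (23,G2,12), (24,G4,13), (25,G1,15), (25,G3,15), (25,G4,15), (27,G4,17), (28,G3,18), (29,G3,19), (30,G4,20)
Step 2: Sum ranks within each group.
R_1 = 42 (n_1 = 5)
R_2 = 40 (n_2 = 5)
R_3 = 59 (n_3 = 5)
R_4 = 69 (n_4 = 5)
Step 3: H = 12/(N(N+1)) * sum(R_i^2/n_i) - 3(N+1)
     = 12/(20*21) * (42^2/5 + 40^2/5 + 59^2/5 + 69^2/5) - 3*21
     = 0.028571 * 2321.2 - 63
     = 3.320000.
Step 4: Ties present; correction factor C = 1 - 60/(20^3 - 20) = 0.992481. Corrected H = 3.320000 / 0.992481 = 3.345152.
Step 5: Under H0, H ~ chi^2(3); p-value = 0.341408.
Step 6: alpha = 0.05. fail to reject H0.

H = 3.3452, df = 3, p = 0.341408, fail to reject H0.


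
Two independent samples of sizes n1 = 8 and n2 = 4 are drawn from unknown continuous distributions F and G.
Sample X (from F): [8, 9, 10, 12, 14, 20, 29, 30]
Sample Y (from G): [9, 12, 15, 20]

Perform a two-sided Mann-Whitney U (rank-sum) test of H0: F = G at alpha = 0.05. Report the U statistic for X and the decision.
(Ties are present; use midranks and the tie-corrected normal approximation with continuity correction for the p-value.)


Step 1: Combine and sort all 12 observations; assign midranks.
sorted (value, group): (8,X), (9,X), (9,Y), (10,X), (12,X), (12,Y), (14,X), (15,Y), (20,X), (20,Y), (29,X), (30,X)
ranks: 8->1, 9->2.5, 9->2.5, 10->4, 12->5.5, 12->5.5, 14->7, 15->8, 20->9.5, 20->9.5, 29->11, 30->12
Step 2: Rank sum for X: R1 = 1 + 2.5 + 4 + 5.5 + 7 + 9.5 + 11 + 12 = 52.5.
Step 3: U_X = R1 - n1(n1+1)/2 = 52.5 - 8*9/2 = 52.5 - 36 = 16.5.
       U_Y = n1*n2 - U_X = 32 - 16.5 = 15.5.
Step 4: Ties are present, so use the tie-corrected normal approximation (with continuity correction) for the p-value.
Step 5: p-value = 1.000000; compare to alpha = 0.05. fail to reject H0.

U_X = 16.5, p = 1.000000, fail to reject H0 at alpha = 0.05.


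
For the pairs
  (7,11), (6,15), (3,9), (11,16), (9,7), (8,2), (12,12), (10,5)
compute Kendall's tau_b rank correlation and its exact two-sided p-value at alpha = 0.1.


Step 1: Enumerate the 28 unordered pairs (i,j) with i<j and classify each by sign(x_j-x_i) * sign(y_j-y_i).
  (1,2):dx=-1,dy=+4->D; (1,3):dx=-4,dy=-2->C; (1,4):dx=+4,dy=+5->C; (1,5):dx=+2,dy=-4->D
  (1,6):dx=+1,dy=-9->D; (1,7):dx=+5,dy=+1->C; (1,8):dx=+3,dy=-6->D; (2,3):dx=-3,dy=-6->C
  (2,4):dx=+5,dy=+1->C; (2,5):dx=+3,dy=-8->D; (2,6):dx=+2,dy=-13->D; (2,7):dx=+6,dy=-3->D
  (2,8):dx=+4,dy=-10->D; (3,4):dx=+8,dy=+7->C; (3,5):dx=+6,dy=-2->D; (3,6):dx=+5,dy=-7->D
  (3,7):dx=+9,dy=+3->C; (3,8):dx=+7,dy=-4->D; (4,5):dx=-2,dy=-9->C; (4,6):dx=-3,dy=-14->C
  (4,7):dx=+1,dy=-4->D; (4,8):dx=-1,dy=-11->C; (5,6):dx=-1,dy=-5->C; (5,7):dx=+3,dy=+5->C
  (5,8):dx=+1,dy=-2->D; (6,7):dx=+4,dy=+10->C; (6,8):dx=+2,dy=+3->C; (7,8):dx=-2,dy=-7->C
Step 2: C = 15, D = 13, total pairs = 28.
Step 3: tau = (C - D)/(n(n-1)/2) = (15 - 13)/28 = 0.071429.
Step 4: Exact two-sided p-value (enumerate n! = 40320 permutations of y under H0): p = 0.904861.
Step 5: alpha = 0.1. fail to reject H0.

tau_b = 0.0714 (C=15, D=13), p = 0.904861, fail to reject H0.


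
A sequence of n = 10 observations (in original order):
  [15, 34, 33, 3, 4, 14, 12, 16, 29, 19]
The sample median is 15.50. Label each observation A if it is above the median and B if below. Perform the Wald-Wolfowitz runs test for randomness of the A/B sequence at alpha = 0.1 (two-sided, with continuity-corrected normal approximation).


Step 1: Compute median = 15.50; label A = above, B = below.
Labels in order: BAABBBBAAA  (n_A = 5, n_B = 5)
Step 2: Count runs R = 4.
Step 3: Under H0 (random ordering), E[R] = 2*n_A*n_B/(n_A+n_B) + 1 = 2*5*5/10 + 1 = 6.0000.
        Var[R] = 2*n_A*n_B*(2*n_A*n_B - n_A - n_B) / ((n_A+n_B)^2 * (n_A+n_B-1)) = 2000/900 = 2.2222.
        SD[R] = 1.4907.
Step 4: Continuity-corrected z = (R + 0.5 - E[R]) / SD[R] = (4 + 0.5 - 6.0000) / 1.4907 = -1.0062.
Step 5: Two-sided p-value via normal approximation = 2*(1 - Phi(|z|)) = 0.314305.
Step 6: alpha = 0.1. fail to reject H0.

R = 4, z = -1.0062, p = 0.314305, fail to reject H0.


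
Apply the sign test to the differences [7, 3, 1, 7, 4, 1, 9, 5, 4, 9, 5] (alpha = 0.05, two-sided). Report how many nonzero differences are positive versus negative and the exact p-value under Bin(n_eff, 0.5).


Step 1: Discard zero differences. Original n = 11; n_eff = number of nonzero differences = 11.
Nonzero differences (with sign): +7, +3, +1, +7, +4, +1, +9, +5, +4, +9, +5
Step 2: Count signs: positive = 11, negative = 0.
Step 3: Under H0: P(positive) = 0.5, so the number of positives S ~ Bin(11, 0.5).
Step 4: Two-sided exact p-value = sum of Bin(11,0.5) probabilities at or below the observed probability = 0.000977.
Step 5: alpha = 0.05. reject H0.

n_eff = 11, pos = 11, neg = 0, p = 0.000977, reject H0.


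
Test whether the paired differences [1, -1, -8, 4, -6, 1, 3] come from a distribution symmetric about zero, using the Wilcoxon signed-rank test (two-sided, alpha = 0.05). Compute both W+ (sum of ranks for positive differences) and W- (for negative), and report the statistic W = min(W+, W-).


Step 1: Drop any zero differences (none here) and take |d_i|.
|d| = [1, 1, 8, 4, 6, 1, 3]
Step 2: Midrank |d_i| (ties get averaged ranks).
ranks: |1|->2, |1|->2, |8|->7, |4|->5, |6|->6, |1|->2, |3|->4
Step 3: Attach original signs; sum ranks with positive sign and with negative sign.
W+ = 2 + 5 + 2 + 4 = 13
W- = 2 + 7 + 6 = 15
(Check: W+ + W- = 28 should equal n(n+1)/2 = 28.)
Step 4: Test statistic W = min(W+, W-) = 13.
Step 5: Ties in |d|, so use the tie-corrected normal approximation.
        E[W] = n(n+1)/4 = 7*8/4 = 14.
        Tie groups: |d|=1 (t=3); sum(t^3 - t) = 24.
        Var[W] = n(n+1)(2n+1)/24 - sum(t^3-t)/48 = 840/24 - 24/48 = 34.5.
        z = (W - E[W]) / sqrt(Var[W]) = (13 - 14) / 5.8737 = -0.1703.
        Two-sided p = 2*Phi(z) = 0.864813.
Step 6: alpha = 0.05. fail to reject H0.

W+ = 13, W- = 15, W = min = 13, p = 0.864813, fail to reject H0.


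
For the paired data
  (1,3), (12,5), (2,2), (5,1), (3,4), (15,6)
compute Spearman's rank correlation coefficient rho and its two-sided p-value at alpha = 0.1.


Step 1: Rank x and y separately (midranks; no ties here).
rank(x): 1->1, 12->5, 2->2, 5->4, 3->3, 15->6
rank(y): 3->3, 5->5, 2->2, 1->1, 4->4, 6->6
Step 2: d_i = R_x(i) - R_y(i); compute d_i^2.
  (1-3)^2=4, (5-5)^2=0, (2-2)^2=0, (4-1)^2=9, (3-4)^2=1, (6-6)^2=0
sum(d^2) = 14.
Step 3: rho = 1 - 6*14 / (6*(6^2 - 1)) = 1 - 84/210 = 0.600000.
Step 4: Under H0, t = rho * sqrt((n-2)/(1-rho^2)) = 1.5000 ~ t(4).
Step 5: Two-sided p-value from the t-distribution with 4 df = 0.208000.
Step 6: alpha = 0.1. fail to reject H0.

rho = 0.6000, p = 0.208000, fail to reject H0 at alpha = 0.1.


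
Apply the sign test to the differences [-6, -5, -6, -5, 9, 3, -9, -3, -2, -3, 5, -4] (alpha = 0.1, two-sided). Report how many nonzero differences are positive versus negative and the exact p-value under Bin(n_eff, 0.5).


Step 1: Discard zero differences. Original n = 12; n_eff = number of nonzero differences = 12.
Nonzero differences (with sign): -6, -5, -6, -5, +9, +3, -9, -3, -2, -3, +5, -4
Step 2: Count signs: positive = 3, negative = 9.
Step 3: Under H0: P(positive) = 0.5, so the number of positives S ~ Bin(12, 0.5).
Step 4: Two-sided exact p-value = sum of Bin(12,0.5) probabilities at or below the observed probability = 0.145996.
Step 5: alpha = 0.1. fail to reject H0.

n_eff = 12, pos = 3, neg = 9, p = 0.145996, fail to reject H0.


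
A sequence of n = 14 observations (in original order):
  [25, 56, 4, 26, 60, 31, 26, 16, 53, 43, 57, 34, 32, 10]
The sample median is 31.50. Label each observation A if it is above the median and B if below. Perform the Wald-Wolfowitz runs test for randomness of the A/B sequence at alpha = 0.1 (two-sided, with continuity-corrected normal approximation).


Step 1: Compute median = 31.50; label A = above, B = below.
Labels in order: BABBABBBAAAAAB  (n_A = 7, n_B = 7)
Step 2: Count runs R = 7.
Step 3: Under H0 (random ordering), E[R] = 2*n_A*n_B/(n_A+n_B) + 1 = 2*7*7/14 + 1 = 8.0000.
        Var[R] = 2*n_A*n_B*(2*n_A*n_B - n_A - n_B) / ((n_A+n_B)^2 * (n_A+n_B-1)) = 8232/2548 = 3.2308.
        SD[R] = 1.7974.
Step 4: Continuity-corrected z = (R + 0.5 - E[R]) / SD[R] = (7 + 0.5 - 8.0000) / 1.7974 = -0.2782.
Step 5: Two-sided p-value via normal approximation = 2*(1 - Phi(|z|)) = 0.780879.
Step 6: alpha = 0.1. fail to reject H0.

R = 7, z = -0.2782, p = 0.780879, fail to reject H0.


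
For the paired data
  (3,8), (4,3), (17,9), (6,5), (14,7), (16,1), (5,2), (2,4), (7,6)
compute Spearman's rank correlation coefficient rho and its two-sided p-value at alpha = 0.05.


Step 1: Rank x and y separately (midranks; no ties here).
rank(x): 3->2, 4->3, 17->9, 6->5, 14->7, 16->8, 5->4, 2->1, 7->6
rank(y): 8->8, 3->3, 9->9, 5->5, 7->7, 1->1, 2->2, 4->4, 6->6
Step 2: d_i = R_x(i) - R_y(i); compute d_i^2.
  (2-8)^2=36, (3-3)^2=0, (9-9)^2=0, (5-5)^2=0, (7-7)^2=0, (8-1)^2=49, (4-2)^2=4, (1-4)^2=9, (6-6)^2=0
sum(d^2) = 98.
Step 3: rho = 1 - 6*98 / (9*(9^2 - 1)) = 1 - 588/720 = 0.183333.
Step 4: Under H0, t = rho * sqrt((n-2)/(1-rho^2)) = 0.4934 ~ t(7).
Step 5: Two-sided p-value from the t-distribution with 7 df = 0.636820.
Step 6: alpha = 0.05. fail to reject H0.

rho = 0.1833, p = 0.636820, fail to reject H0 at alpha = 0.05.


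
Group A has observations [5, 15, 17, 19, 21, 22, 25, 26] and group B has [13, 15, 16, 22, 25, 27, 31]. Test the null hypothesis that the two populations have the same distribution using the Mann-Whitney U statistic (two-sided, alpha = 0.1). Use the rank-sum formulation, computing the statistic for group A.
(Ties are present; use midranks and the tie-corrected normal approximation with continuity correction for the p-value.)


Step 1: Combine and sort all 15 observations; assign midranks.
sorted (value, group): (5,X), (13,Y), (15,X), (15,Y), (16,Y), (17,X), (19,X), (21,X), (22,X), (22,Y), (25,X), (25,Y), (26,X), (27,Y), (31,Y)
ranks: 5->1, 13->2, 15->3.5, 15->3.5, 16->5, 17->6, 19->7, 21->8, 22->9.5, 22->9.5, 25->11.5, 25->11.5, 26->13, 27->14, 31->15
Step 2: Rank sum for X: R1 = 1 + 3.5 + 6 + 7 + 8 + 9.5 + 11.5 + 13 = 59.5.
Step 3: U_X = R1 - n1(n1+1)/2 = 59.5 - 8*9/2 = 59.5 - 36 = 23.5.
       U_Y = n1*n2 - U_X = 56 - 23.5 = 32.5.
Step 4: Ties are present, so use the tie-corrected normal approximation (with continuity correction) for the p-value.
Step 5: p-value = 0.642537; compare to alpha = 0.1. fail to reject H0.

U_X = 23.5, p = 0.642537, fail to reject H0 at alpha = 0.1.


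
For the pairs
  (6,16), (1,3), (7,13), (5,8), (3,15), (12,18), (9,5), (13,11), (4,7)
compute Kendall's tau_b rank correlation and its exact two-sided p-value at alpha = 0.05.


Step 1: Enumerate the 36 unordered pairs (i,j) with i<j and classify each by sign(x_j-x_i) * sign(y_j-y_i).
  (1,2):dx=-5,dy=-13->C; (1,3):dx=+1,dy=-3->D; (1,4):dx=-1,dy=-8->C; (1,5):dx=-3,dy=-1->C
  (1,6):dx=+6,dy=+2->C; (1,7):dx=+3,dy=-11->D; (1,8):dx=+7,dy=-5->D; (1,9):dx=-2,dy=-9->C
  (2,3):dx=+6,dy=+10->C; (2,4):dx=+4,dy=+5->C; (2,5):dx=+2,dy=+12->C; (2,6):dx=+11,dy=+15->C
  (2,7):dx=+8,dy=+2->C; (2,8):dx=+12,dy=+8->C; (2,9):dx=+3,dy=+4->C; (3,4):dx=-2,dy=-5->C
  (3,5):dx=-4,dy=+2->D; (3,6):dx=+5,dy=+5->C; (3,7):dx=+2,dy=-8->D; (3,8):dx=+6,dy=-2->D
  (3,9):dx=-3,dy=-6->C; (4,5):dx=-2,dy=+7->D; (4,6):dx=+7,dy=+10->C; (4,7):dx=+4,dy=-3->D
  (4,8):dx=+8,dy=+3->C; (4,9):dx=-1,dy=-1->C; (5,6):dx=+9,dy=+3->C; (5,7):dx=+6,dy=-10->D
  (5,8):dx=+10,dy=-4->D; (5,9):dx=+1,dy=-8->D; (6,7):dx=-3,dy=-13->C; (6,8):dx=+1,dy=-7->D
  (6,9):dx=-8,dy=-11->C; (7,8):dx=+4,dy=+6->C; (7,9):dx=-5,dy=+2->D; (8,9):dx=-9,dy=-4->C
Step 2: C = 23, D = 13, total pairs = 36.
Step 3: tau = (C - D)/(n(n-1)/2) = (23 - 13)/36 = 0.277778.
Step 4: Exact two-sided p-value (enumerate n! = 362880 permutations of y under H0): p = 0.358488.
Step 5: alpha = 0.05. fail to reject H0.

tau_b = 0.2778 (C=23, D=13), p = 0.358488, fail to reject H0.


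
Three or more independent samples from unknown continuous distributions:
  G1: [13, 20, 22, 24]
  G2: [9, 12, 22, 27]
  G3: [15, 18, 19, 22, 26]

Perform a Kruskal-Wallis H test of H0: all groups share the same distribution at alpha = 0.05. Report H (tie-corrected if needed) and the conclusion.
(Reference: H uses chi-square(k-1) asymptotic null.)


Step 1: Combine all N = 13 observations and assign midranks.
sorted (value, group, rank): (9,G2,1), (12,G2,2), (13,G1,3), (15,G3,4), (18,G3,5), (19,G3,6), (20,G1,7), (22,G1,9), (22,G2,9), (22,G3,9), (24,G1,11), (26,G3,12), (27,G2,13)
Step 2: Sum ranks within each group.
R_1 = 30 (n_1 = 4)
R_2 = 25 (n_2 = 4)
R_3 = 36 (n_3 = 5)
Step 3: H = 12/(N(N+1)) * sum(R_i^2/n_i) - 3(N+1)
     = 12/(13*14) * (30^2/4 + 25^2/4 + 36^2/5) - 3*14
     = 0.065934 * 640.45 - 42
     = 0.227473.
Step 4: Ties present; correction factor C = 1 - 24/(13^3 - 13) = 0.989011. Corrected H = 0.227473 / 0.989011 = 0.230000.
Step 5: Under H0, H ~ chi^2(2); p-value = 0.891366.
Step 6: alpha = 0.05. fail to reject H0.

H = 0.2300, df = 2, p = 0.891366, fail to reject H0.


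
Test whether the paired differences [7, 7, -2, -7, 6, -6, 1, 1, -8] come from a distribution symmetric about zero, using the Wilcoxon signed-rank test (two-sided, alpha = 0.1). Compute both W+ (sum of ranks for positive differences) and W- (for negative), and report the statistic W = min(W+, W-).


Step 1: Drop any zero differences (none here) and take |d_i|.
|d| = [7, 7, 2, 7, 6, 6, 1, 1, 8]
Step 2: Midrank |d_i| (ties get averaged ranks).
ranks: |7|->7, |7|->7, |2|->3, |7|->7, |6|->4.5, |6|->4.5, |1|->1.5, |1|->1.5, |8|->9
Step 3: Attach original signs; sum ranks with positive sign and with negative sign.
W+ = 7 + 7 + 4.5 + 1.5 + 1.5 = 21.5
W- = 3 + 7 + 4.5 + 9 = 23.5
(Check: W+ + W- = 45 should equal n(n+1)/2 = 45.)
Step 4: Test statistic W = min(W+, W-) = 21.5.
Step 5: Ties in |d|, so use the tie-corrected normal approximation.
        E[W] = n(n+1)/4 = 9*10/4 = 22.5.
        Tie groups: |d|=1 (t=2), |d|=6 (t=2), |d|=7 (t=3); sum(t^3 - t) = 36.
        Var[W] = n(n+1)(2n+1)/24 - sum(t^3-t)/48 = 1710/24 - 36/48 = 70.5.
        z = (W - E[W]) / sqrt(Var[W]) = (21.5 - 22.5) / 8.3964 = -0.1191.
        Two-sided p = 2*Phi(z) = 0.905198.
Step 6: alpha = 0.1. fail to reject H0.

W+ = 21.5, W- = 23.5, W = min = 21.5, p = 0.905198, fail to reject H0.


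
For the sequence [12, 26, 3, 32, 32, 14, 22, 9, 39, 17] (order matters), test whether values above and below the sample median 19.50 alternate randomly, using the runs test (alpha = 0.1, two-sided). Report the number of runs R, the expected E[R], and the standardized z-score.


Step 1: Compute median = 19.50; label A = above, B = below.
Labels in order: BABAABABAB  (n_A = 5, n_B = 5)
Step 2: Count runs R = 9.
Step 3: Under H0 (random ordering), E[R] = 2*n_A*n_B/(n_A+n_B) + 1 = 2*5*5/10 + 1 = 6.0000.
        Var[R] = 2*n_A*n_B*(2*n_A*n_B - n_A - n_B) / ((n_A+n_B)^2 * (n_A+n_B-1)) = 2000/900 = 2.2222.
        SD[R] = 1.4907.
Step 4: Continuity-corrected z = (R - 0.5 - E[R]) / SD[R] = (9 - 0.5 - 6.0000) / 1.4907 = 1.6771.
Step 5: Two-sided p-value via normal approximation = 2*(1 - Phi(|z|)) = 0.093533.
Step 6: alpha = 0.1. reject H0.

R = 9, z = 1.6771, p = 0.093533, reject H0.


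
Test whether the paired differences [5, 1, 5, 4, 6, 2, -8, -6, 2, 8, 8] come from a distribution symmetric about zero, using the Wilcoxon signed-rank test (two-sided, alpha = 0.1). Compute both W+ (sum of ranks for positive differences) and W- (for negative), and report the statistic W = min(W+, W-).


Step 1: Drop any zero differences (none here) and take |d_i|.
|d| = [5, 1, 5, 4, 6, 2, 8, 6, 2, 8, 8]
Step 2: Midrank |d_i| (ties get averaged ranks).
ranks: |5|->5.5, |1|->1, |5|->5.5, |4|->4, |6|->7.5, |2|->2.5, |8|->10, |6|->7.5, |2|->2.5, |8|->10, |8|->10
Step 3: Attach original signs; sum ranks with positive sign and with negative sign.
W+ = 5.5 + 1 + 5.5 + 4 + 7.5 + 2.5 + 2.5 + 10 + 10 = 48.5
W- = 10 + 7.5 = 17.5
(Check: W+ + W- = 66 should equal n(n+1)/2 = 66.)
Step 4: Test statistic W = min(W+, W-) = 17.5.
Step 5: Ties in |d|, so use the tie-corrected normal approximation.
        E[W] = n(n+1)/4 = 11*12/4 = 33.
        Tie groups: |d|=2 (t=2), |d|=5 (t=2), |d|=6 (t=2), |d|=8 (t=3); sum(t^3 - t) = 42.
        Var[W] = n(n+1)(2n+1)/24 - sum(t^3-t)/48 = 3036/24 - 42/48 = 125.625.
        z = (W - E[W]) / sqrt(Var[W]) = (17.5 - 33) / 11.2083 = -1.3829.
        Two-sided p = 2*Phi(z) = 0.166693.
Step 6: alpha = 0.1. fail to reject H0.

W+ = 48.5, W- = 17.5, W = min = 17.5, p = 0.166693, fail to reject H0.


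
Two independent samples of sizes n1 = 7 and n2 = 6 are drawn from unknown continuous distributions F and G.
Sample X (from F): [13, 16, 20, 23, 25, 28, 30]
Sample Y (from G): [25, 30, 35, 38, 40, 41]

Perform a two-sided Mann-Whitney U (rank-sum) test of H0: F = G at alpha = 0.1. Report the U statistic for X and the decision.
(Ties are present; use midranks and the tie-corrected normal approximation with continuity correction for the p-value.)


Step 1: Combine and sort all 13 observations; assign midranks.
sorted (value, group): (13,X), (16,X), (20,X), (23,X), (25,X), (25,Y), (28,X), (30,X), (30,Y), (35,Y), (38,Y), (40,Y), (41,Y)
ranks: 13->1, 16->2, 20->3, 23->4, 25->5.5, 25->5.5, 28->7, 30->8.5, 30->8.5, 35->10, 38->11, 40->12, 41->13
Step 2: Rank sum for X: R1 = 1 + 2 + 3 + 4 + 5.5 + 7 + 8.5 = 31.
Step 3: U_X = R1 - n1(n1+1)/2 = 31 - 7*8/2 = 31 - 28 = 3.
       U_Y = n1*n2 - U_X = 42 - 3 = 39.
Step 4: Ties are present, so use the tie-corrected normal approximation (with continuity correction) for the p-value.
Step 5: p-value = 0.012180; compare to alpha = 0.1. reject H0.

U_X = 3, p = 0.012180, reject H0 at alpha = 0.1.


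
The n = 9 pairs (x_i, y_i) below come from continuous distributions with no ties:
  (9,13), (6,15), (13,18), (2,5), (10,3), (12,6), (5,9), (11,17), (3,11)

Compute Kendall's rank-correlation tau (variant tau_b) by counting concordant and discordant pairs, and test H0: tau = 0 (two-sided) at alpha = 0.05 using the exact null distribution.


Step 1: Enumerate the 36 unordered pairs (i,j) with i<j and classify each by sign(x_j-x_i) * sign(y_j-y_i).
  (1,2):dx=-3,dy=+2->D; (1,3):dx=+4,dy=+5->C; (1,4):dx=-7,dy=-8->C; (1,5):dx=+1,dy=-10->D
  (1,6):dx=+3,dy=-7->D; (1,7):dx=-4,dy=-4->C; (1,8):dx=+2,dy=+4->C; (1,9):dx=-6,dy=-2->C
  (2,3):dx=+7,dy=+3->C; (2,4):dx=-4,dy=-10->C; (2,5):dx=+4,dy=-12->D; (2,6):dx=+6,dy=-9->D
  (2,7):dx=-1,dy=-6->C; (2,8):dx=+5,dy=+2->C; (2,9):dx=-3,dy=-4->C; (3,4):dx=-11,dy=-13->C
  (3,5):dx=-3,dy=-15->C; (3,6):dx=-1,dy=-12->C; (3,7):dx=-8,dy=-9->C; (3,8):dx=-2,dy=-1->C
  (3,9):dx=-10,dy=-7->C; (4,5):dx=+8,dy=-2->D; (4,6):dx=+10,dy=+1->C; (4,7):dx=+3,dy=+4->C
  (4,8):dx=+9,dy=+12->C; (4,9):dx=+1,dy=+6->C; (5,6):dx=+2,dy=+3->C; (5,7):dx=-5,dy=+6->D
  (5,8):dx=+1,dy=+14->C; (5,9):dx=-7,dy=+8->D; (6,7):dx=-7,dy=+3->D; (6,8):dx=-1,dy=+11->D
  (6,9):dx=-9,dy=+5->D; (7,8):dx=+6,dy=+8->C; (7,9):dx=-2,dy=+2->D; (8,9):dx=-8,dy=-6->C
Step 2: C = 24, D = 12, total pairs = 36.
Step 3: tau = (C - D)/(n(n-1)/2) = (24 - 12)/36 = 0.333333.
Step 4: Exact two-sided p-value (enumerate n! = 362880 permutations of y under H0): p = 0.259518.
Step 5: alpha = 0.05. fail to reject H0.

tau_b = 0.3333 (C=24, D=12), p = 0.259518, fail to reject H0.


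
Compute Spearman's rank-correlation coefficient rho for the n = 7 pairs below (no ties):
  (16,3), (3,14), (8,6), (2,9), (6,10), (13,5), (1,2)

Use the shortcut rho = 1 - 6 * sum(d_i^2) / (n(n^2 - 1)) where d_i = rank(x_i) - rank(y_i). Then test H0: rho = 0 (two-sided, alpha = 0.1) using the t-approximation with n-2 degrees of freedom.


Step 1: Rank x and y separately (midranks; no ties here).
rank(x): 16->7, 3->3, 8->5, 2->2, 6->4, 13->6, 1->1
rank(y): 3->2, 14->7, 6->4, 9->5, 10->6, 5->3, 2->1
Step 2: d_i = R_x(i) - R_y(i); compute d_i^2.
  (7-2)^2=25, (3-7)^2=16, (5-4)^2=1, (2-5)^2=9, (4-6)^2=4, (6-3)^2=9, (1-1)^2=0
sum(d^2) = 64.
Step 3: rho = 1 - 6*64 / (7*(7^2 - 1)) = 1 - 384/336 = -0.142857.
Step 4: Under H0, t = rho * sqrt((n-2)/(1-rho^2)) = -0.3227 ~ t(5).
Step 5: Two-sided p-value from the t-distribution with 5 df = 0.759945.
Step 6: alpha = 0.1. fail to reject H0.

rho = -0.1429, p = 0.759945, fail to reject H0 at alpha = 0.1.


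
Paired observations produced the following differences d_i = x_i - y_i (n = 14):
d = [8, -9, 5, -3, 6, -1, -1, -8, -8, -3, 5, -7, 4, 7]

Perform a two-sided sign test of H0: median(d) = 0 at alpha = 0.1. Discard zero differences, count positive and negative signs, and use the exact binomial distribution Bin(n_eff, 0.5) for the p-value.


Step 1: Discard zero differences. Original n = 14; n_eff = number of nonzero differences = 14.
Nonzero differences (with sign): +8, -9, +5, -3, +6, -1, -1, -8, -8, -3, +5, -7, +4, +7
Step 2: Count signs: positive = 6, negative = 8.
Step 3: Under H0: P(positive) = 0.5, so the number of positives S ~ Bin(14, 0.5).
Step 4: Two-sided exact p-value = sum of Bin(14,0.5) probabilities at or below the observed probability = 0.790527.
Step 5: alpha = 0.1. fail to reject H0.

n_eff = 14, pos = 6, neg = 8, p = 0.790527, fail to reject H0.


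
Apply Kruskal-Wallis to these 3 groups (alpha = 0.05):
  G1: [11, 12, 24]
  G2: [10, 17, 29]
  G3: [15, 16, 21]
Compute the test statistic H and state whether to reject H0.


Step 1: Combine all N = 9 observations and assign midranks.
sorted (value, group, rank): (10,G2,1), (11,G1,2), (12,G1,3), (15,G3,4), (16,G3,5), (17,G2,6), (21,G3,7), (24,G1,8), (29,G2,9)
Step 2: Sum ranks within each group.
R_1 = 13 (n_1 = 3)
R_2 = 16 (n_2 = 3)
R_3 = 16 (n_3 = 3)
Step 3: H = 12/(N(N+1)) * sum(R_i^2/n_i) - 3(N+1)
     = 12/(9*10) * (13^2/3 + 16^2/3 + 16^2/3) - 3*10
     = 0.133333 * 227 - 30
     = 0.266667.
Step 4: No ties, so H is used without correction.
Step 5: Under H0, H ~ chi^2(2); p-value = 0.875173.
Step 6: alpha = 0.05. fail to reject H0.

H = 0.2667, df = 2, p = 0.875173, fail to reject H0.


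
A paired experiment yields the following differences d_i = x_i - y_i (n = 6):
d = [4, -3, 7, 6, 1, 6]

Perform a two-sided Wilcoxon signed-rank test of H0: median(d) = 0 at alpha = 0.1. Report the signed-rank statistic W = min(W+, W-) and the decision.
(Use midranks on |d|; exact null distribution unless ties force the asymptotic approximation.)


Step 1: Drop any zero differences (none here) and take |d_i|.
|d| = [4, 3, 7, 6, 1, 6]
Step 2: Midrank |d_i| (ties get averaged ranks).
ranks: |4|->3, |3|->2, |7|->6, |6|->4.5, |1|->1, |6|->4.5
Step 3: Attach original signs; sum ranks with positive sign and with negative sign.
W+ = 3 + 6 + 4.5 + 1 + 4.5 = 19
W- = 2 = 2
(Check: W+ + W- = 21 should equal n(n+1)/2 = 21.)
Step 4: Test statistic W = min(W+, W-) = 2.
Step 5: Ties in |d|, so use the tie-corrected normal approximation.
        E[W] = n(n+1)/4 = 6*7/4 = 10.5.
        Tie groups: |d|=6 (t=2); sum(t^3 - t) = 6.
        Var[W] = n(n+1)(2n+1)/24 - sum(t^3-t)/48 = 546/24 - 6/48 = 22.625.
        z = (W - E[W]) / sqrt(Var[W]) = (2 - 10.5) / 4.7566 = -1.7870.
        Two-sided p = 2*Phi(z) = 0.073937.
Step 6: alpha = 0.1. reject H0.

W+ = 19, W- = 2, W = min = 2, p = 0.073937, reject H0.
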